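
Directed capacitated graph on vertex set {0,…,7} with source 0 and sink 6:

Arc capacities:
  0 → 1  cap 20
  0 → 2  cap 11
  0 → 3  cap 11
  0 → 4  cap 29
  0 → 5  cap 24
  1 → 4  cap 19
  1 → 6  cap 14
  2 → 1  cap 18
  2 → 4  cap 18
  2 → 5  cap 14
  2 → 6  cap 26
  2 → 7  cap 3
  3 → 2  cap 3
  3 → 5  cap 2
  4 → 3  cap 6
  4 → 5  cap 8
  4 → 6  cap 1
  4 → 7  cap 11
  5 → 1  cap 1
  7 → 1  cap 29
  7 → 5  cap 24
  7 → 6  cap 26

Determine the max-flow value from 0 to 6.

augment #1: 0→1→6 bottleneck 14, total now 14
augment #2: 0→2→6 bottleneck 11, total now 25
augment #3: 0→4→6 bottleneck 1, total now 26
augment #4: 0→3→2→6 bottleneck 3, total now 29
augment #5: 0→4→7→6 bottleneck 11, total now 40

Maximum flow value: 40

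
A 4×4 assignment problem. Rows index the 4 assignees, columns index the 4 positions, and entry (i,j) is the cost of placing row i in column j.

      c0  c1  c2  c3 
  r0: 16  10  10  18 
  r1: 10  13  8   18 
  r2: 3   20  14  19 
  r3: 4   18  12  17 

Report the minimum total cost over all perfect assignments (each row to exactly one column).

optimal assignment: row0→col1 (cost 10), row1→col2 (cost 8), row2→col0 (cost 3), row3→col3 (cost 17)
total = 10 + 8 + 3 + 17 = 38

Minimum assignment cost: 38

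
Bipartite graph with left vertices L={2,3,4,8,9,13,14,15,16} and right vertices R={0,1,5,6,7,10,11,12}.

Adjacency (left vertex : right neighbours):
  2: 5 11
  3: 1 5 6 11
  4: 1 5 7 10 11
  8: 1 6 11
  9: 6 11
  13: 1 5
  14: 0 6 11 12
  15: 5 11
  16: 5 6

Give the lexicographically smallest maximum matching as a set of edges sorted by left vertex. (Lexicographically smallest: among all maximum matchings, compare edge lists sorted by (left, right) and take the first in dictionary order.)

Lex-smallest maximum matching: {(2,5), (3,1), (4,7), (8,6), (9,11), (14,0)}

|M| = 6 (so the lex-smallest maximum matching has 6 edges)
process left vertices in ascending order; for each, take the smallest-labelled available neighbour that still permits 6 edges overall, or leave it unmatched if none does
lex-smallest matching: {2-5, 3-1, 4-7, 8-6, 9-11, 14-0}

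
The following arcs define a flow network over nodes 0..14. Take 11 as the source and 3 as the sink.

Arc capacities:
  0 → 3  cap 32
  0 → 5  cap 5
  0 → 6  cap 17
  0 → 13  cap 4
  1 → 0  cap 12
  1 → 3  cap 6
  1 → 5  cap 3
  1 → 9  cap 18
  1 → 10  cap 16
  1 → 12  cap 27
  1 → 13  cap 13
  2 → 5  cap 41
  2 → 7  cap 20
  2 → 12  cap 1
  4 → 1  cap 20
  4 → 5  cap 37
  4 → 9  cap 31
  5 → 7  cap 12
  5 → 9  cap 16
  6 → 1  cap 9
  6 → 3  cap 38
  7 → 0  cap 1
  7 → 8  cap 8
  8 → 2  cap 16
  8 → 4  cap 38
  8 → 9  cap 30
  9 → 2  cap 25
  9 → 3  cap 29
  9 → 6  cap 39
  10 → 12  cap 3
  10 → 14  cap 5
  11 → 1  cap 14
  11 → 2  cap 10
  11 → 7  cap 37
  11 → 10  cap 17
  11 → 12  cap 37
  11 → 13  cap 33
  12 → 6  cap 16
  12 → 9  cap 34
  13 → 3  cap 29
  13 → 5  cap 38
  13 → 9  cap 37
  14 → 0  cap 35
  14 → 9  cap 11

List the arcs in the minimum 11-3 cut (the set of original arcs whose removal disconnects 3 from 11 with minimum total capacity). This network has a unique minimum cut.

augment #1: 11→1→3 push 6
augment #2: 11→13→3 push 29
augment #3: 11→1→0→3 push 8
augment #4: 11→7→0→3 push 1
augment #5: 11→12→6→3 push 16
augment #6: 11→12→9→3 push 21
augment #7: 11→13→9→3 push 4
augment #8: 11→2→5→9→3 push 4
augment #9: 11→10→14→0→3 push 5
augment #10: 11→2→5→9→6→3 push 6
augment #11: 11→7→8→9→6→3 push 8
augment #12: 11→10→12→9→6→3 push 3
max flow = 111; residual-reachable set from 11 gives S-side
cut edges (S→T): {(7,0), (7,8), (10,12), (10,14), (11,1), (11,2), (11,12), (11,13)} total cap 111

Min-cut arcs: {(7,0), (7,8), (10,12), (10,14), (11,1), (11,2), (11,12), (11,13)} (total capacity 111)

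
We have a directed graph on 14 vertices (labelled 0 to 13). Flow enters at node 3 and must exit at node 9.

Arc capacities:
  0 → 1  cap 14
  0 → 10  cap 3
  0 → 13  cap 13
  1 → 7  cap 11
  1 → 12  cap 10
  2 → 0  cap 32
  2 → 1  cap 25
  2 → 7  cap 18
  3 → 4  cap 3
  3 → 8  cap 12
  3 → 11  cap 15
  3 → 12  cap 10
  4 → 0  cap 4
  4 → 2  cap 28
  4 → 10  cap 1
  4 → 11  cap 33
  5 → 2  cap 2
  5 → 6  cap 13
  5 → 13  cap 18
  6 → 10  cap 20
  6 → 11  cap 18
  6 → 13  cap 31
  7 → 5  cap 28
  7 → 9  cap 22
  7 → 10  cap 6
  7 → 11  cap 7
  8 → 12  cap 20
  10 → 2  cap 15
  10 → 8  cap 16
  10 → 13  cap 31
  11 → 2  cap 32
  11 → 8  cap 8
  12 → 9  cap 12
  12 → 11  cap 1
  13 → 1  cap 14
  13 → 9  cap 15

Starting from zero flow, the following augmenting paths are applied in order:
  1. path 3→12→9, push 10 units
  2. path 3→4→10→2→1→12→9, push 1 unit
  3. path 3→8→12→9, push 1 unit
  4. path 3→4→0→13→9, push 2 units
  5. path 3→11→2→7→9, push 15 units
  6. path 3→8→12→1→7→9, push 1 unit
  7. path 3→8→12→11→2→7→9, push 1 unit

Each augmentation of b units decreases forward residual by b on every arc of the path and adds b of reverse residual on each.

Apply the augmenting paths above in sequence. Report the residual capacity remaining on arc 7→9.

after path 1 (3→12→9, push 10): res(7,9)=22
after path 2 (3→4→10→2→1→12→9, push 1): res(7,9)=22
after path 3 (3→8→12→9, push 1): res(7,9)=22
after path 4 (3→4→0→13→9, push 2): res(7,9)=22
after path 5 (3→11→2→7→9, push 15): res(7,9)=7
after path 6 (3→8→12→1→7→9, push 1): res(7,9)=6
after path 7 (3→8→12→11→2→7→9, push 1): res(7,9)=5

Residual capacity of (7,9): 5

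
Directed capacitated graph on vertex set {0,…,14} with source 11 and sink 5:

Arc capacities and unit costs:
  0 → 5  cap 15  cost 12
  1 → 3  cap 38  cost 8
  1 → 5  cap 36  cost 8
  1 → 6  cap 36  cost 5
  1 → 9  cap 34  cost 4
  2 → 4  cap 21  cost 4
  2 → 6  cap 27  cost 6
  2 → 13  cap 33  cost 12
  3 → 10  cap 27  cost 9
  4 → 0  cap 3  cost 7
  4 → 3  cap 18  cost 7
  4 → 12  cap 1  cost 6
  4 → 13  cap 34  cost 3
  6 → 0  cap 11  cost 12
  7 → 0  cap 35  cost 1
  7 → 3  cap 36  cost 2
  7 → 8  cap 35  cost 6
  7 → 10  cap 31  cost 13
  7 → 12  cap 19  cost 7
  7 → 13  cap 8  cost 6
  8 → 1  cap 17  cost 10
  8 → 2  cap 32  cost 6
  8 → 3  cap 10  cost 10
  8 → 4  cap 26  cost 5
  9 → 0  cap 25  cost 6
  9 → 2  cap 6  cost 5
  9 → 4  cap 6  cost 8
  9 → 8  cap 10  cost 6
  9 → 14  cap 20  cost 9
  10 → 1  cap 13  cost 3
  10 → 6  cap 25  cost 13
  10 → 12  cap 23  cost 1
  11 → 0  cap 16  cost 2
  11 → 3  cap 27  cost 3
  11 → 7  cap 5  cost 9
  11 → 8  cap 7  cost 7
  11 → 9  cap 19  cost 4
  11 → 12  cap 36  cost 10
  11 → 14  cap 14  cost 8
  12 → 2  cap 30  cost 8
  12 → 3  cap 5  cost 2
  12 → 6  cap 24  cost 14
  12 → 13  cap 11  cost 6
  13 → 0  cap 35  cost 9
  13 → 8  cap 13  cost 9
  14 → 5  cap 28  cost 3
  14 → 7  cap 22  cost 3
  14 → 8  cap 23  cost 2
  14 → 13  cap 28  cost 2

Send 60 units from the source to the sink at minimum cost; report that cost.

shortest-cost path #1: 11→14→5 push 14 @ unit cost 11 (adds 154)
shortest-cost path #2: 11→0→5 push 15 @ unit cost 14 (adds 210)
shortest-cost path #3: 11→9→14→5 push 14 @ unit cost 16 (adds 224)
shortest-cost path #4: 11→3→10→1→5 push 13 @ unit cost 23 (adds 299)
shortest-cost path #5: 11→8→1→5 push 4 @ unit cost 25 (adds 100)
total cost = 987

Minimum cost for 60 units: 987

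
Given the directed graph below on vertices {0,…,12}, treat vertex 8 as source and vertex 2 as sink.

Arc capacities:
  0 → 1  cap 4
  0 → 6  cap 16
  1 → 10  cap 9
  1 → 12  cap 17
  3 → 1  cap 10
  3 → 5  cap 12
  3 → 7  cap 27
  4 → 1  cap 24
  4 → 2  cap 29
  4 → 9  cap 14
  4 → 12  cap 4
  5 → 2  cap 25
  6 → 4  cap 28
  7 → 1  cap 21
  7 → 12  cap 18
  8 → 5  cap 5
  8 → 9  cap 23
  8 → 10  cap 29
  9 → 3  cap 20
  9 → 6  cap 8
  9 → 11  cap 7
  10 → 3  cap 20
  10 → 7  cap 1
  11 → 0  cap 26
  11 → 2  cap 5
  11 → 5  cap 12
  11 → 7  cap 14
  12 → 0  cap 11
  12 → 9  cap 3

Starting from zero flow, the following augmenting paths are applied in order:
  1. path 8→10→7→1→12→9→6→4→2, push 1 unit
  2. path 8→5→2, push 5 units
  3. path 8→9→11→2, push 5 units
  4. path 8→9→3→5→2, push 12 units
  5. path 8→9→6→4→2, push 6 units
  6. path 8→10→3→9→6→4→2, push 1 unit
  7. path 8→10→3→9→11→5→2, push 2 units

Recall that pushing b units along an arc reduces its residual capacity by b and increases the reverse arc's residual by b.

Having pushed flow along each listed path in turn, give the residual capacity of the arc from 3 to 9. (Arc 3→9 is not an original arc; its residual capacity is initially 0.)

after path 1 (8→10→7→1→12→9→6→4→2, push 1): res(3,9)=0
after path 2 (8→5→2, push 5): res(3,9)=0
after path 3 (8→9→11→2, push 5): res(3,9)=0
after path 4 (8→9→3→5→2, push 12): res(3,9)=12
after path 5 (8→9→6→4→2, push 6): res(3,9)=12
after path 6 (8→10→3→9→6→4→2, push 1): res(3,9)=11
after path 7 (8→10→3→9→11→5→2, push 2): res(3,9)=9

Residual capacity of (3,9): 9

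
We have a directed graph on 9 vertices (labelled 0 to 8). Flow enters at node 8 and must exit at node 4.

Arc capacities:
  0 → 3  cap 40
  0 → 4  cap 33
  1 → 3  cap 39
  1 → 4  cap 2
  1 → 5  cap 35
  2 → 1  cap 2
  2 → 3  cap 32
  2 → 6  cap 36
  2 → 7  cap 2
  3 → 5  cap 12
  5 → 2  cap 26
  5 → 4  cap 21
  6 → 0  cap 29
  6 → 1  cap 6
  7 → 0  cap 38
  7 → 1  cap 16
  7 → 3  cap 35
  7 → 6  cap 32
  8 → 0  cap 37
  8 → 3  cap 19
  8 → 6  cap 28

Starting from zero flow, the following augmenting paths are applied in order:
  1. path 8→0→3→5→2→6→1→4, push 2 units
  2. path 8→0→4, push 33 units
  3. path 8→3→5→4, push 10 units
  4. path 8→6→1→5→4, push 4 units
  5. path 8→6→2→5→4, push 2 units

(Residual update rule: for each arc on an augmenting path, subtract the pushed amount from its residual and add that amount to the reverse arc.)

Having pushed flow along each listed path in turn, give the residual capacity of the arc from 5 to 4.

Residual capacity of (5,4): 5

after path 1 (8→0→3→5→2→6→1→4, push 2): res(5,4)=21
after path 2 (8→0→4, push 33): res(5,4)=21
after path 3 (8→3→5→4, push 10): res(5,4)=11
after path 4 (8→6→1→5→4, push 4): res(5,4)=7
after path 5 (8→6→2→5→4, push 2): res(5,4)=5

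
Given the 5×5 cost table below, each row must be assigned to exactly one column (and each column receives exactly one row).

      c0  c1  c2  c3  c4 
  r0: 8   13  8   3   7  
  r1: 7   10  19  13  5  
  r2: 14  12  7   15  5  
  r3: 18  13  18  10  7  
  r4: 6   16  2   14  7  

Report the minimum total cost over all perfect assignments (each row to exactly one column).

Minimum assignment cost: 30

optimal assignment: row0→col3 (cost 3), row1→col0 (cost 7), row2→col4 (cost 5), row3→col1 (cost 13), row4→col2 (cost 2)
total = 3 + 7 + 5 + 13 + 2 = 30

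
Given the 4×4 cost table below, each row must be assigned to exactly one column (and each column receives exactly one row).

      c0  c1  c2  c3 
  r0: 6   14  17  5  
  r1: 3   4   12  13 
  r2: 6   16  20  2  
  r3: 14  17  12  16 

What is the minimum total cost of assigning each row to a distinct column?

Minimum assignment cost: 24

optimal assignment: row0→col0 (cost 6), row1→col1 (cost 4), row2→col3 (cost 2), row3→col2 (cost 12)
total = 6 + 4 + 2 + 12 = 24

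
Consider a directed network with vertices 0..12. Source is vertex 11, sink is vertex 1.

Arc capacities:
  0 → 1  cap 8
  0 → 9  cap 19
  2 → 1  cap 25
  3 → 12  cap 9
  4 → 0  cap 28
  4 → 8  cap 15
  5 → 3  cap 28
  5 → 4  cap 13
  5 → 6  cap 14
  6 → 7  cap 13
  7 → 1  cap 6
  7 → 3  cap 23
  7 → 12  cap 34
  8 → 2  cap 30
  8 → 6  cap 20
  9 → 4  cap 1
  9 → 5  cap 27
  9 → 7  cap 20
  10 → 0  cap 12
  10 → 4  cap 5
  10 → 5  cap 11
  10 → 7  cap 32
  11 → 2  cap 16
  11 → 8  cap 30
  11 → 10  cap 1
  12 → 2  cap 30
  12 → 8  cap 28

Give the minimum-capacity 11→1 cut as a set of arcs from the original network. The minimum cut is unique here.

Min-cut arcs: {(2,1), (7,1), (11,10)} (total capacity 32)

augment #1: 11→2→1 push 16
augment #2: 11→8→2→1 push 9
augment #3: 11→10→0→1 push 1
augment #4: 11→8→6→7→1 push 6
max flow = 32; residual-reachable set from 11 gives S-side
cut edges (S→T): {(2,1), (7,1), (11,10)} total cap 32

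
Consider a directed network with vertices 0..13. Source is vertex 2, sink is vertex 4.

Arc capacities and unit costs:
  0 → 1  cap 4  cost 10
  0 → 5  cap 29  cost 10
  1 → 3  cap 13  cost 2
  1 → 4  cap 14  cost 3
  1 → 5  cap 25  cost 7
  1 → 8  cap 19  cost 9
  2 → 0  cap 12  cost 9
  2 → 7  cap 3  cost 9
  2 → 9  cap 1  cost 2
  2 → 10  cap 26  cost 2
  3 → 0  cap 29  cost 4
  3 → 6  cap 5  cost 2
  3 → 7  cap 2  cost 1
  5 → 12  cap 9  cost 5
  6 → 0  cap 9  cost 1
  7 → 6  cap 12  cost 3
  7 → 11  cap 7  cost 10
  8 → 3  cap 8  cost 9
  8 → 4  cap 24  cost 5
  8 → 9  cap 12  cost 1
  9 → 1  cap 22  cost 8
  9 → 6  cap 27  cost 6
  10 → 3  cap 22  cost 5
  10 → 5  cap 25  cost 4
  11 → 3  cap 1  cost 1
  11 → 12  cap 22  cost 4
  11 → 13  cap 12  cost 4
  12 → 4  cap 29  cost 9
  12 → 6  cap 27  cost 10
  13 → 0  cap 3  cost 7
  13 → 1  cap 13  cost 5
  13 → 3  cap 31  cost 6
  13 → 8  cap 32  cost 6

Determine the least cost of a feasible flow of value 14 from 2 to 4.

Minimum cost for 14 units: 281

shortest-cost path #1: 2→9→1→4 push 1 @ unit cost 13 (adds 13)
shortest-cost path #2: 2→10→5→12→4 push 9 @ unit cost 20 (adds 180)
shortest-cost path #3: 2→0→1→4 push 4 @ unit cost 22 (adds 88)
total cost = 281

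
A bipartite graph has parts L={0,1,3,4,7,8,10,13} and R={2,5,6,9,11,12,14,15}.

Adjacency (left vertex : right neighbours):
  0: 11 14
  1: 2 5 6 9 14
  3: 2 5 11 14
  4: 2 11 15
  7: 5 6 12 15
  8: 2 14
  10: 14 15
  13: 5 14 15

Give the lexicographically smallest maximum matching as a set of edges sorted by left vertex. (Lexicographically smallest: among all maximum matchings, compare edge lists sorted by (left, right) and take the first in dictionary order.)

Lex-smallest maximum matching: {(0,11), (1,6), (3,2), (4,15), (7,12), (8,14), (13,5)}

|M| = 7 (so the lex-smallest maximum matching has 7 edges)
process left vertices in ascending order; for each, take the smallest-labelled available neighbour that still permits 7 edges overall, or leave it unmatched if none does
lex-smallest matching: {0-11, 1-6, 3-2, 4-15, 7-12, 8-14, 13-5}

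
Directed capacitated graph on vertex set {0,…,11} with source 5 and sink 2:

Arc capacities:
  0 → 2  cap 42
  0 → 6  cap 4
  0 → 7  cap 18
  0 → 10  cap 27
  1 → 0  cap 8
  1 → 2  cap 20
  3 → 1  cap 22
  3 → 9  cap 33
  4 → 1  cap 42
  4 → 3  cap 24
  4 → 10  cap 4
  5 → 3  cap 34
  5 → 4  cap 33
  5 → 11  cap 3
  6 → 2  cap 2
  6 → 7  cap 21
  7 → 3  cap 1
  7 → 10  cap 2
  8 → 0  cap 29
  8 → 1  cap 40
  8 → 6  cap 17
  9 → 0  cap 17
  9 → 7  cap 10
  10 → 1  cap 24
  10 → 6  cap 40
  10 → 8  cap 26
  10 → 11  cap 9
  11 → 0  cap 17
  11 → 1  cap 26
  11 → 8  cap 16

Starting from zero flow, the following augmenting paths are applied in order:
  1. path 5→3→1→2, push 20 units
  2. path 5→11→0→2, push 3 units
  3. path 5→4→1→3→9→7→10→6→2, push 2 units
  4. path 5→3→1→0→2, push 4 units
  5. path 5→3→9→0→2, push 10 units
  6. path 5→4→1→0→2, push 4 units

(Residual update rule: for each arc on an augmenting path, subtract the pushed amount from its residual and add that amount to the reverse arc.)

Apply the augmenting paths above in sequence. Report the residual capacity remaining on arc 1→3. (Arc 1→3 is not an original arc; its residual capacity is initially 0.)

Residual capacity of (1,3): 22

after path 1 (5→3→1→2, push 20): res(1,3)=20
after path 2 (5→11→0→2, push 3): res(1,3)=20
after path 3 (5→4→1→3→9→7→10→6→2, push 2): res(1,3)=18
after path 4 (5→3→1→0→2, push 4): res(1,3)=22
after path 5 (5→3→9→0→2, push 10): res(1,3)=22
after path 6 (5→4→1→0→2, push 4): res(1,3)=22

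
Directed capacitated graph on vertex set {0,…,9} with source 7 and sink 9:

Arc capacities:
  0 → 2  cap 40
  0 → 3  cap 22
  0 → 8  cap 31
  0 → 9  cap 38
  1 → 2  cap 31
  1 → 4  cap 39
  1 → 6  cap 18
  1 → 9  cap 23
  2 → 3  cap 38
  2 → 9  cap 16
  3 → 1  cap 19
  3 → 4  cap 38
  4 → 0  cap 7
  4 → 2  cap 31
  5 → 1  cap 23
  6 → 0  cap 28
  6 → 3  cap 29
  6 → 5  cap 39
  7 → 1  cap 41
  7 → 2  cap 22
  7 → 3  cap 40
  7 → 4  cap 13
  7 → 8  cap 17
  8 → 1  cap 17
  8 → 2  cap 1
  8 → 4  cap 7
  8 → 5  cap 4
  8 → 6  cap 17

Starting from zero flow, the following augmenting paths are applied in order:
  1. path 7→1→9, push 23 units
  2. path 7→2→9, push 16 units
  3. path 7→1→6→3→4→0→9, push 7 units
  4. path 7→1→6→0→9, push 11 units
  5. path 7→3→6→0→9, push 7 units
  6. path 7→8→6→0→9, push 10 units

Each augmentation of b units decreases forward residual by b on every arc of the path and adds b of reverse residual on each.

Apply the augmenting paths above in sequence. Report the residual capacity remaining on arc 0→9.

Residual capacity of (0,9): 3

after path 1 (7→1→9, push 23): res(0,9)=38
after path 2 (7→2→9, push 16): res(0,9)=38
after path 3 (7→1→6→3→4→0→9, push 7): res(0,9)=31
after path 4 (7→1→6→0→9, push 11): res(0,9)=20
after path 5 (7→3→6→0→9, push 7): res(0,9)=13
after path 6 (7→8→6→0→9, push 10): res(0,9)=3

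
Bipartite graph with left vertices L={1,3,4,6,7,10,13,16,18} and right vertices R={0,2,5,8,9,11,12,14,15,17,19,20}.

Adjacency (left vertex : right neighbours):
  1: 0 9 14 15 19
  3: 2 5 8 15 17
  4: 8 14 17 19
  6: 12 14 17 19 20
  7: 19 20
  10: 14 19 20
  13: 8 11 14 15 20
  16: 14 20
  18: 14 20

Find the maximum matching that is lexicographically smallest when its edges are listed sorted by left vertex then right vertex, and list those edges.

Lex-smallest maximum matching: {(1,0), (3,2), (4,8), (6,12), (7,19), (10,14), (13,11), (16,20)}

|M| = 8 (so the lex-smallest maximum matching has 8 edges)
process left vertices in ascending order; for each, take the smallest-labelled available neighbour that still permits 8 edges overall, or leave it unmatched if none does
lex-smallest matching: {1-0, 3-2, 4-8, 6-12, 7-19, 10-14, 13-11, 16-20}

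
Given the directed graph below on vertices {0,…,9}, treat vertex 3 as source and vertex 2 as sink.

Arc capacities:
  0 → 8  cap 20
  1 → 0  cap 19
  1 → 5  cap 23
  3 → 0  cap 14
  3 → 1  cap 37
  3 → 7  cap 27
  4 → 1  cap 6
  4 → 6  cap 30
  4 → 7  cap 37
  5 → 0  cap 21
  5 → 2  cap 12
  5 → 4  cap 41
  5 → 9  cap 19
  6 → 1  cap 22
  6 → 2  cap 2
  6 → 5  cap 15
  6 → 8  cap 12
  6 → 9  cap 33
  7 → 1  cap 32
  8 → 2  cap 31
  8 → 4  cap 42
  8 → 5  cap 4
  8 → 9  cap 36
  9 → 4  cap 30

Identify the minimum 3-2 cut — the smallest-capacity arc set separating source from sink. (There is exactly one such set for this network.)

Min-cut arcs: {(0,8), (1,5)} (total capacity 43)

augment #1: 3→0→8→2 push 14
augment #2: 3→1→5→2 push 12
augment #3: 3→1→0→8→2 push 6
augment #4: 3→1→5→4→6→2 push 2
augment #5: 3→1→5→4→6→8→2 push 9
max flow = 43; residual-reachable set from 3 gives S-side
cut edges (S→T): {(0,8), (1,5)} total cap 43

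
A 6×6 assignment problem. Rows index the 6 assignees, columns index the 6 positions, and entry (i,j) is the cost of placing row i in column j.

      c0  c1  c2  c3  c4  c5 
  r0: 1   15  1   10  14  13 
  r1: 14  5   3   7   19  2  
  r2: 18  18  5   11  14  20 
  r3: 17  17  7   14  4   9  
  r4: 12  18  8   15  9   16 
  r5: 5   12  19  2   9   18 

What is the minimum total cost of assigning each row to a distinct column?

optimal assignment: row0→col0 (cost 1), row1→col1 (cost 5), row2→col2 (cost 5), row3→col5 (cost 9), row4→col4 (cost 9), row5→col3 (cost 2)
total = 1 + 5 + 5 + 9 + 9 + 2 = 31

Minimum assignment cost: 31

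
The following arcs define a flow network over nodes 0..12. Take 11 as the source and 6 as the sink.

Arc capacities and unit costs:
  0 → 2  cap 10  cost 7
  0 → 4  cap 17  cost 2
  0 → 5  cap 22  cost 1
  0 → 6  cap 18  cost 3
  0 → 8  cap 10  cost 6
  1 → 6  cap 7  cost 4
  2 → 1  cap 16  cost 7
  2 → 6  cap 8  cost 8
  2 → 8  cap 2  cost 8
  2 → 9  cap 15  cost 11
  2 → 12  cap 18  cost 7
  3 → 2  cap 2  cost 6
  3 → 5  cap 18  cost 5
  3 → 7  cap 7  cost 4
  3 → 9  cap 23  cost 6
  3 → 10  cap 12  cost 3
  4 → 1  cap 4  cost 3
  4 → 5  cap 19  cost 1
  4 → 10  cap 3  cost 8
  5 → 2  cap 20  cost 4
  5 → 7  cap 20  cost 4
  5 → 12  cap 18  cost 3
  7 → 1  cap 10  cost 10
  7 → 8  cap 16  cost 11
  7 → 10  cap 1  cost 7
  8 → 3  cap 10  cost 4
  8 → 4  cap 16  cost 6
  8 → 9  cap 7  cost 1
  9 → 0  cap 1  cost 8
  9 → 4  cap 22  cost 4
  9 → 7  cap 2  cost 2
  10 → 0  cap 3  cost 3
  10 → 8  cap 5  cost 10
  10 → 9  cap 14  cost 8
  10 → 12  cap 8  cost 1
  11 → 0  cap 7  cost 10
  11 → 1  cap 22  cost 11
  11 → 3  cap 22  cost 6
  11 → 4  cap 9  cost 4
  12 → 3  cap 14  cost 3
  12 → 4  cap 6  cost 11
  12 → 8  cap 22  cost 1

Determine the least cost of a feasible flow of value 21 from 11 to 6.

shortest-cost path #1: 11→4→1→6 push 4 @ unit cost 11 (adds 44)
shortest-cost path #2: 11→0→6 push 7 @ unit cost 13 (adds 91)
shortest-cost path #3: 11→1→6 push 3 @ unit cost 15 (adds 45)
shortest-cost path #4: 11→3→10→0→6 push 3 @ unit cost 15 (adds 45)
shortest-cost path #5: 11→4→5→2→6 push 4 @ unit cost 17 (adds 68)
total cost = 293

Minimum cost for 21 units: 293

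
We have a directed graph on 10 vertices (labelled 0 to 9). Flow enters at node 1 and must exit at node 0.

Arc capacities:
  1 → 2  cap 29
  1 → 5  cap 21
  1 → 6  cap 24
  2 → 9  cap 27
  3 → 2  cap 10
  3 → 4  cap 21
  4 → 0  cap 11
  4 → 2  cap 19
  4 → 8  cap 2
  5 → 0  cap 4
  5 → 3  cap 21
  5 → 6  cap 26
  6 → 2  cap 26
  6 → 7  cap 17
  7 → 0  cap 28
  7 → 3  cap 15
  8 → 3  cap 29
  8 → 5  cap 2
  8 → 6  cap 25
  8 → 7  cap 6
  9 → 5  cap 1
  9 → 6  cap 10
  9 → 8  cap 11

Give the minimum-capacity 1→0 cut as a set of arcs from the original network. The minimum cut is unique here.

Min-cut arcs: {(4,0), (5,0), (6,7), (8,7)} (total capacity 38)

augment #1: 1→5→0 push 4
augment #2: 1→6→7→0 push 17
augment #3: 1→5→3→4→0 push 11
augment #4: 1→2→9→8→7→0 push 6
max flow = 38; residual-reachable set from 1 gives S-side
cut edges (S→T): {(4,0), (5,0), (6,7), (8,7)} total cap 38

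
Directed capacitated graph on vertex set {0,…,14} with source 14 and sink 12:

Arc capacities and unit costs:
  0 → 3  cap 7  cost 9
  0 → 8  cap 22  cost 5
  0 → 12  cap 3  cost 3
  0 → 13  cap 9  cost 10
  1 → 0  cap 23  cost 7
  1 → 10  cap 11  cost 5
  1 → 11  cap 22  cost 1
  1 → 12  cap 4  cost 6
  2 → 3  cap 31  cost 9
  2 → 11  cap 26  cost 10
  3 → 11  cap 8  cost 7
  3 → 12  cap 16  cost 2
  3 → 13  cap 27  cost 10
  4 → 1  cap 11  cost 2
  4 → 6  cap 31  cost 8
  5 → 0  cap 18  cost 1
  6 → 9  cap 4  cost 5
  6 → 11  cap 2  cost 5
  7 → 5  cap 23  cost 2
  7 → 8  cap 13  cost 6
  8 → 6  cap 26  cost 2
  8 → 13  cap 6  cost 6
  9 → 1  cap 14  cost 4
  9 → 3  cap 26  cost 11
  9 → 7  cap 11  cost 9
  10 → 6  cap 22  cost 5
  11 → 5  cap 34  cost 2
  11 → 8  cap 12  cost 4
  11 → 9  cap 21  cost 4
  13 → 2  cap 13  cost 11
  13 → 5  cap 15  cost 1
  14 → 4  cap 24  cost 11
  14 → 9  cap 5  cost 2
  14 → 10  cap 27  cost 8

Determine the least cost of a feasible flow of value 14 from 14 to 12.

Minimum cost for 14 units: 267

shortest-cost path #1: 14→9→1→12 push 4 @ unit cost 12 (adds 48)
shortest-cost path #2: 14→9→1→11→5→0→12 push 1 @ unit cost 13 (adds 13)
shortest-cost path #3: 14→4→1→11→5→0→12 push 2 @ unit cost 20 (adds 40)
shortest-cost path #4: 14→4→1→9→3→12 push 5 @ unit cost 22 (adds 110)
shortest-cost path #5: 14→4→1→11→5→0→3→12 push 2 @ unit cost 28 (adds 56)
total cost = 267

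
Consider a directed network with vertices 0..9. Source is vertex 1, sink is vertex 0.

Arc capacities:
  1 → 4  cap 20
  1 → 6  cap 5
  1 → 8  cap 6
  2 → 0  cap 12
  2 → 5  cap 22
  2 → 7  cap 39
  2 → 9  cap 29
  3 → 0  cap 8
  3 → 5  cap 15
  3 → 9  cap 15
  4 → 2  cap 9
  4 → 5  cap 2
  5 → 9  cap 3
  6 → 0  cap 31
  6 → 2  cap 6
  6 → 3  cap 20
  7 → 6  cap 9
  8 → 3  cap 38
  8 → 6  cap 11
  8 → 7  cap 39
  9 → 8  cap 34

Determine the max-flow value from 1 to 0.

augment #1: 1→6→0 bottleneck 5, total now 5
augment #2: 1→4→2→0 bottleneck 9, total now 14
augment #3: 1→8→3→0 bottleneck 6, total now 20
augment #4: 1→4→5→9→8→3→0 bottleneck 2, total now 22

Maximum flow value: 22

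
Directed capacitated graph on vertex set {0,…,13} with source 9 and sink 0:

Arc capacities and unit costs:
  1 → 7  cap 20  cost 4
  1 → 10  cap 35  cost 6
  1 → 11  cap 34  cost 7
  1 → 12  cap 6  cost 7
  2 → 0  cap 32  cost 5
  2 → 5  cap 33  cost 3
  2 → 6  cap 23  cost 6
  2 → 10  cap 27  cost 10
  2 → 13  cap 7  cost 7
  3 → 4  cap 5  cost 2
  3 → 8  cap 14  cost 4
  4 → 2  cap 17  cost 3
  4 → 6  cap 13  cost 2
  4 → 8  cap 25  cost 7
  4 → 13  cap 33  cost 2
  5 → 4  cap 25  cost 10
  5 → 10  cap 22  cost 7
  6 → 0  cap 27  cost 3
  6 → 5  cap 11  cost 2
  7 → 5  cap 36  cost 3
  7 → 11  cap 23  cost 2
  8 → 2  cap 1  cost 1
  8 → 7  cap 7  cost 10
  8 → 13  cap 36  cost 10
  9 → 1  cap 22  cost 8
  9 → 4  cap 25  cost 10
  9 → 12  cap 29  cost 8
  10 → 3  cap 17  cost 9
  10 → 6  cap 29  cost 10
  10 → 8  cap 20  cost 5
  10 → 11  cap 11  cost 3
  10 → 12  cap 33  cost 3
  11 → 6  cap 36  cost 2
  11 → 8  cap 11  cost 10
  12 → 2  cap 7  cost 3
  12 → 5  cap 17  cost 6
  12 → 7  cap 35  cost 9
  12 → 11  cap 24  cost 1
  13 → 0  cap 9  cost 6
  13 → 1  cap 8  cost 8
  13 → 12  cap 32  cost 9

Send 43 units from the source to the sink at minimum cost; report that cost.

Minimum cost for 43 units: 657

shortest-cost path #1: 9→12→11→6→0 push 24 @ unit cost 14 (adds 336)
shortest-cost path #2: 9→4→6→0 push 3 @ unit cost 15 (adds 45)
shortest-cost path #3: 9→12→2→0 push 5 @ unit cost 16 (adds 80)
shortest-cost path #4: 9→4→6→11→12→2→0 push 2 @ unit cost 17 (adds 34)
shortest-cost path #5: 9→4→13→0 push 9 @ unit cost 18 (adds 162)
total cost = 657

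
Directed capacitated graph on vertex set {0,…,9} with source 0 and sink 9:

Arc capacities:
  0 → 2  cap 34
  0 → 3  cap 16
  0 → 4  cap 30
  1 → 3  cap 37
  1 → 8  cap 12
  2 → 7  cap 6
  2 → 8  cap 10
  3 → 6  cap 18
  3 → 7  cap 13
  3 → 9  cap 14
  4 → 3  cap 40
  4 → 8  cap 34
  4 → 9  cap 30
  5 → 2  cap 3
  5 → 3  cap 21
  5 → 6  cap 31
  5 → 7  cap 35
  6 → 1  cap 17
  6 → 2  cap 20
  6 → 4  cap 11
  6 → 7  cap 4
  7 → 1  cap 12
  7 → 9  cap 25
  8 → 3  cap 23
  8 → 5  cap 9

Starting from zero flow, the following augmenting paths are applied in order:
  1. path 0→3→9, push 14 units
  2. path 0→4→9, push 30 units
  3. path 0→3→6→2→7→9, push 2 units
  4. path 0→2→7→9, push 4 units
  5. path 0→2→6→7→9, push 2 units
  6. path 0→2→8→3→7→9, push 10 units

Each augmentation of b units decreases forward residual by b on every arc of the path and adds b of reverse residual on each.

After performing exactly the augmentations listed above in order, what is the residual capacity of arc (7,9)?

Residual capacity of (7,9): 7

after path 1 (0→3→9, push 14): res(7,9)=25
after path 2 (0→4→9, push 30): res(7,9)=25
after path 3 (0→3→6→2→7→9, push 2): res(7,9)=23
after path 4 (0→2→7→9, push 4): res(7,9)=19
after path 5 (0→2→6→7→9, push 2): res(7,9)=17
after path 6 (0→2→8→3→7→9, push 10): res(7,9)=7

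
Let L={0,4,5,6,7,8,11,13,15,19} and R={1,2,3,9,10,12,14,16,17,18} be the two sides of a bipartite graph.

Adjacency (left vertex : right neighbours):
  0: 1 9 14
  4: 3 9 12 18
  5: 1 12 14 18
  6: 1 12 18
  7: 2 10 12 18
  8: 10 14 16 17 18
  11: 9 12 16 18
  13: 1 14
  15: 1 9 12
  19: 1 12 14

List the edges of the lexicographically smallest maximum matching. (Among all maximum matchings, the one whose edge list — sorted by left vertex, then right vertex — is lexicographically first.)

|M| = 9 (so the lex-smallest maximum matching has 9 edges)
process left vertices in ascending order; for each, take the smallest-labelled available neighbour that still permits 9 edges overall, or leave it unmatched if none does
lex-smallest matching: {0-1, 4-3, 5-12, 6-18, 7-2, 8-10, 11-16, 13-14, 15-9}

Lex-smallest maximum matching: {(0,1), (4,3), (5,12), (6,18), (7,2), (8,10), (11,16), (13,14), (15,9)}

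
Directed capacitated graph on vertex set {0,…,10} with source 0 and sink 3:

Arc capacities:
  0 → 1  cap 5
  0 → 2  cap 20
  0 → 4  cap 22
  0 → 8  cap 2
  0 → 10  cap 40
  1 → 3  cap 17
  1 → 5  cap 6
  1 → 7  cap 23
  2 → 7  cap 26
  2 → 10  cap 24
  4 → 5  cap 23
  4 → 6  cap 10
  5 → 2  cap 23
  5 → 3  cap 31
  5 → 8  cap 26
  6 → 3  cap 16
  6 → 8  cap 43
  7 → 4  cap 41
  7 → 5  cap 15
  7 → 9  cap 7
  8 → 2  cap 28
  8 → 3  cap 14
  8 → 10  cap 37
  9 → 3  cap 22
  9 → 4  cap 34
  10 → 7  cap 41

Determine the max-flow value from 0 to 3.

augment #1: 0→1→3 bottleneck 5, total now 5
augment #2: 0→8→3 bottleneck 2, total now 7
augment #3: 0→4→5→3 bottleneck 22, total now 29
augment #4: 0→2→7→5→3 bottleneck 9, total now 38
augment #5: 0→2→7→9→3 bottleneck 7, total now 45
augment #6: 0→2→7→4→6→3 bottleneck 4, total now 49
augment #7: 0→10→7→4→6→3 bottleneck 6, total now 55
augment #8: 0→10→7→5→8→3 bottleneck 6, total now 61
augment #9: 0→10→7→4→5→8→3 bottleneck 1, total now 62

Maximum flow value: 62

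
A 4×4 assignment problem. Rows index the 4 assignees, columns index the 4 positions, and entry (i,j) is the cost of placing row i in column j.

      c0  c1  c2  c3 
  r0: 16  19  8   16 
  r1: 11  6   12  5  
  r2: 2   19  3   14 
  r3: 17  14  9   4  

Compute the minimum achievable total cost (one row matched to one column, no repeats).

Minimum assignment cost: 20

optimal assignment: row0→col2 (cost 8), row1→col1 (cost 6), row2→col0 (cost 2), row3→col3 (cost 4)
total = 8 + 6 + 2 + 4 = 20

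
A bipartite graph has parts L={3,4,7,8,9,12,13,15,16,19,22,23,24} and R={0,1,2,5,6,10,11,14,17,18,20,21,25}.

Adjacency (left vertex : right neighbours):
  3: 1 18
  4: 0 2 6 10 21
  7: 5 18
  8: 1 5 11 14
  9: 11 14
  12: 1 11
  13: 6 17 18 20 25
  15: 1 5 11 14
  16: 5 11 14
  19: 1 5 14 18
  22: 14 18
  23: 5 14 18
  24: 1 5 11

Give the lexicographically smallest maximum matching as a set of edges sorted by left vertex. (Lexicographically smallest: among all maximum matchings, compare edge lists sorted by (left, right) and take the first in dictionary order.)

Lex-smallest maximum matching: {(3,1), (4,0), (7,5), (8,11), (9,14), (13,6), (19,18)}

|M| = 7 (so the lex-smallest maximum matching has 7 edges)
process left vertices in ascending order; for each, take the smallest-labelled available neighbour that still permits 7 edges overall, or leave it unmatched if none does
lex-smallest matching: {3-1, 4-0, 7-5, 8-11, 9-14, 13-6, 19-18}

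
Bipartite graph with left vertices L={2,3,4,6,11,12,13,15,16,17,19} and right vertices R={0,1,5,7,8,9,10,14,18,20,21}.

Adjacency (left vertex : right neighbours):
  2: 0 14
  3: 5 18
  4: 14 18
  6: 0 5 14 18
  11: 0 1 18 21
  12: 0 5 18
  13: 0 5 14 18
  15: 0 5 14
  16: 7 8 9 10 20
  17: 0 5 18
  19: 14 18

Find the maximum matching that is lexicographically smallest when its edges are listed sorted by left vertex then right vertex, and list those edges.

Lex-smallest maximum matching: {(2,0), (3,5), (4,14), (6,18), (11,1), (16,7)}

|M| = 6 (so the lex-smallest maximum matching has 6 edges)
process left vertices in ascending order; for each, take the smallest-labelled available neighbour that still permits 6 edges overall, or leave it unmatched if none does
lex-smallest matching: {2-0, 3-5, 4-14, 6-18, 11-1, 16-7}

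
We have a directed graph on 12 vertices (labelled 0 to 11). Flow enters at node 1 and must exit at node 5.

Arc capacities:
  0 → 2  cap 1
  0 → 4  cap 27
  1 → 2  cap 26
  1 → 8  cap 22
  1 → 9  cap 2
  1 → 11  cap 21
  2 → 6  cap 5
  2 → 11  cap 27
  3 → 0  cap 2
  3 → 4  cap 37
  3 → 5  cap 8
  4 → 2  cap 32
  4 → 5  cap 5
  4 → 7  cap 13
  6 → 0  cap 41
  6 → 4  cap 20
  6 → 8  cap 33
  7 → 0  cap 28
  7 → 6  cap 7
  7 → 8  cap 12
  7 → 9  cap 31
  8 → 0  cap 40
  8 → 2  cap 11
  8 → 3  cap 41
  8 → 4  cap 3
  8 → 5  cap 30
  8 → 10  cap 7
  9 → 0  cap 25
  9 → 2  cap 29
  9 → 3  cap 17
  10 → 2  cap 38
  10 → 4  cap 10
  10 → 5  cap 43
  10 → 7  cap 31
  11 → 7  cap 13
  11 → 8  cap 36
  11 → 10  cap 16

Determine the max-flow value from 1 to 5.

augment #1: 1→8→5 bottleneck 22, total now 22
augment #2: 1→9→3→5 bottleneck 2, total now 24
augment #3: 1→11→8→5 bottleneck 8, total now 32
augment #4: 1→11→10→5 bottleneck 13, total now 45
augment #5: 1→2→6→4→5 bottleneck 5, total now 50
augment #6: 1→2→11→10→5 bottleneck 3, total now 53
augment #7: 1→2→11→8→3→5 bottleneck 6, total now 59
augment #8: 1→2→11→8→10→5 bottleneck 7, total now 66

Maximum flow value: 66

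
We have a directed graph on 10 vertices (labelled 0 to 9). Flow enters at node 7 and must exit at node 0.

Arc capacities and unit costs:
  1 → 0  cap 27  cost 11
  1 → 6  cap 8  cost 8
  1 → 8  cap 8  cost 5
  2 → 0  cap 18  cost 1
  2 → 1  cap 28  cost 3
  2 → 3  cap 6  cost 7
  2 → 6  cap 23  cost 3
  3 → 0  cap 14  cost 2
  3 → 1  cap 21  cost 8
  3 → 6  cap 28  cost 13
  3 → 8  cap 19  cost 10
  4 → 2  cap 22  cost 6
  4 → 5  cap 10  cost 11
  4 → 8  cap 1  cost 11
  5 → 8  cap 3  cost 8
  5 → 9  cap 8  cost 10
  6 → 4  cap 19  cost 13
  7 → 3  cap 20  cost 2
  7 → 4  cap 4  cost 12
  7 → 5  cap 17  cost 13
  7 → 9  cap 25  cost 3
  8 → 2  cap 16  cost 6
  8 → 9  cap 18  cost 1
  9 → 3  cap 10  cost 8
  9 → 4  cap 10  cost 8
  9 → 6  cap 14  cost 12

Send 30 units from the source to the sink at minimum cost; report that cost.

shortest-cost path #1: 7→3→0 push 14 @ unit cost 4 (adds 56)
shortest-cost path #2: 7→9→4→2→0 push 10 @ unit cost 18 (adds 180)
shortest-cost path #3: 7→4→2→0 push 4 @ unit cost 19 (adds 76)
shortest-cost path #4: 7→3→8→2→0 push 2 @ unit cost 19 (adds 38)
total cost = 350

Minimum cost for 30 units: 350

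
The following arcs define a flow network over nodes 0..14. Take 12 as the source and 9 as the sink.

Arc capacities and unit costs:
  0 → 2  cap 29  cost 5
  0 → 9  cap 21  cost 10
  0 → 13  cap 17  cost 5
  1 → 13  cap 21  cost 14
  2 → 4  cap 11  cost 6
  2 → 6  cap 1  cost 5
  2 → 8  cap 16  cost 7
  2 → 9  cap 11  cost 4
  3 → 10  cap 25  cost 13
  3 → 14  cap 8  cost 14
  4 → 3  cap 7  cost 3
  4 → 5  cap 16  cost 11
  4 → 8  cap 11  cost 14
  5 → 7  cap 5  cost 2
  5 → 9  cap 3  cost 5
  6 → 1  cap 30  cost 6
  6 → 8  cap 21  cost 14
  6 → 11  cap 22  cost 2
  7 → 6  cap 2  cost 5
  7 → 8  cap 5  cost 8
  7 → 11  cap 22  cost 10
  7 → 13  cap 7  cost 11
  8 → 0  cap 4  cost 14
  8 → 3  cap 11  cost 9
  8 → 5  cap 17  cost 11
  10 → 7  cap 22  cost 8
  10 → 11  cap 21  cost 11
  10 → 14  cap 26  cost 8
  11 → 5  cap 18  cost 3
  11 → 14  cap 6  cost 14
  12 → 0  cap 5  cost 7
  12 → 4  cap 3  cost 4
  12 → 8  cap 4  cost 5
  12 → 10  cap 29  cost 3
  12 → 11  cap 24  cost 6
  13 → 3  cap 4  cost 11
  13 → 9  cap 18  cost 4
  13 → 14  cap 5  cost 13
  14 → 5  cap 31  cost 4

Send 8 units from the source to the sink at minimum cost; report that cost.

shortest-cost path #1: 12→11→5→9 push 3 @ unit cost 14 (adds 42)
shortest-cost path #2: 12→0→2→9 push 5 @ unit cost 16 (adds 80)
total cost = 122

Minimum cost for 8 units: 122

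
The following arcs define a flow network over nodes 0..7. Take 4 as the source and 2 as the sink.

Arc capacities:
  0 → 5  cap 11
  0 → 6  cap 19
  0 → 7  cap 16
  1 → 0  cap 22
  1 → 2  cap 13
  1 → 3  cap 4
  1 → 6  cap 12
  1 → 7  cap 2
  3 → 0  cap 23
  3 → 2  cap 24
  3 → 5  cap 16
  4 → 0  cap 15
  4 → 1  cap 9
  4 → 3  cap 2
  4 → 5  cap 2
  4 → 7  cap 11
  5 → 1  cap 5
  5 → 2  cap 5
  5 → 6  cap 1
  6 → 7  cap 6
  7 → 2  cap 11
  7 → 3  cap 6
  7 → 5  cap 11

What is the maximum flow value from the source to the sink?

augment #1: 4→1→2 bottleneck 9, total now 9
augment #2: 4→3→2 bottleneck 2, total now 11
augment #3: 4→5→2 bottleneck 2, total now 13
augment #4: 4→7→2 bottleneck 11, total now 24
augment #5: 4→0→5→2 bottleneck 3, total now 27
augment #6: 4→0→5→1→2 bottleneck 4, total now 31
augment #7: 4→0→7→3→2 bottleneck 6, total now 37
augment #8: 4→0→5→1→3→2 bottleneck 1, total now 38

Maximum flow value: 38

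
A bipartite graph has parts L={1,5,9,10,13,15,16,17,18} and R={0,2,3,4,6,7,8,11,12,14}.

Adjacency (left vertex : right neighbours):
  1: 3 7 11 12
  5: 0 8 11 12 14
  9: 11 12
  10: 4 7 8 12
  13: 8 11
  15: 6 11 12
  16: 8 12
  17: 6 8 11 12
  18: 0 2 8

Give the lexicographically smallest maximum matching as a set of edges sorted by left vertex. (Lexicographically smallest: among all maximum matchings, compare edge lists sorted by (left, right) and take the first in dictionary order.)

|M| = 8 (so the lex-smallest maximum matching has 8 edges)
process left vertices in ascending order; for each, take the smallest-labelled available neighbour that still permits 8 edges overall, or leave it unmatched if none does
lex-smallest matching: {1-3, 5-0, 9-11, 10-4, 13-8, 15-6, 16-12, 18-2}

Lex-smallest maximum matching: {(1,3), (5,0), (9,11), (10,4), (13,8), (15,6), (16,12), (18,2)}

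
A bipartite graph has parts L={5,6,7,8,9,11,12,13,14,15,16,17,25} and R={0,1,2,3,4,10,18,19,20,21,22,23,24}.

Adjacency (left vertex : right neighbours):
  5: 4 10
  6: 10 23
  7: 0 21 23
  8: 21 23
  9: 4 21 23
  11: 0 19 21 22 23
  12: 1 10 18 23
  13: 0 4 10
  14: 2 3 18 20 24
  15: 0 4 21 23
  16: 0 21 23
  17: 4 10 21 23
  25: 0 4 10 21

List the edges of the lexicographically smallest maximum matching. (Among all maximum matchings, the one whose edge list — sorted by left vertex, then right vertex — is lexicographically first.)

|M| = 8 (so the lex-smallest maximum matching has 8 edges)
process left vertices in ascending order; for each, take the smallest-labelled available neighbour that still permits 8 edges overall, or leave it unmatched if none does
lex-smallest matching: {5-4, 6-10, 7-0, 8-21, 9-23, 11-19, 12-1, 14-2}

Lex-smallest maximum matching: {(5,4), (6,10), (7,0), (8,21), (9,23), (11,19), (12,1), (14,2)}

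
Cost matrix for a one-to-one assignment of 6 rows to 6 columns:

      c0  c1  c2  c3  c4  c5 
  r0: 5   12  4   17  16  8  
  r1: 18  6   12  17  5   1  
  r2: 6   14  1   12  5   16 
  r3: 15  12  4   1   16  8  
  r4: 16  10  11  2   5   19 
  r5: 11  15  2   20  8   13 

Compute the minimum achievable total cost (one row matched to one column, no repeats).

Minimum assignment cost: 24

optimal assignment: row0→col0 (cost 5), row1→col5 (cost 1), row2→col4 (cost 5), row3→col3 (cost 1), row4→col1 (cost 10), row5→col2 (cost 2)
total = 5 + 1 + 5 + 1 + 10 + 2 = 24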